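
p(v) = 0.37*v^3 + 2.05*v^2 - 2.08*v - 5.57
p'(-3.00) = -4.39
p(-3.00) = 9.13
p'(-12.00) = 108.56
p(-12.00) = -324.77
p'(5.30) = 50.83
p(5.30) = 96.07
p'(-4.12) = -0.13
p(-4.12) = 11.92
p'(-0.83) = -4.72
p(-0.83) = -2.64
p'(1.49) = 6.49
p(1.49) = -2.89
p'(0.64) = 1.00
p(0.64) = -5.96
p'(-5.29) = 7.29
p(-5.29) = 8.03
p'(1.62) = 7.48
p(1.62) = -1.99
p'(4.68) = 41.42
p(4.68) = 67.52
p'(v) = 1.11*v^2 + 4.1*v - 2.08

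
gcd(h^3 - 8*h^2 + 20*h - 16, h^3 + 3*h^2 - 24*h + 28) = h^2 - 4*h + 4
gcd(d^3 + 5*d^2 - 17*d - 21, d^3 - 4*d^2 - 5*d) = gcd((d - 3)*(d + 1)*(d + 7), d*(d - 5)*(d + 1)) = d + 1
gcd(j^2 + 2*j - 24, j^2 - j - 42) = j + 6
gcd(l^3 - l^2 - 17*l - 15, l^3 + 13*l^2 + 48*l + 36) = l + 1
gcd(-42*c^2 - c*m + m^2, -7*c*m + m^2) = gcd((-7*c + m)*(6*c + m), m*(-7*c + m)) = 7*c - m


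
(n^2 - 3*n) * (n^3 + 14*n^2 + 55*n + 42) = n^5 + 11*n^4 + 13*n^3 - 123*n^2 - 126*n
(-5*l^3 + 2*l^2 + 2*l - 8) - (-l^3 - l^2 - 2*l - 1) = -4*l^3 + 3*l^2 + 4*l - 7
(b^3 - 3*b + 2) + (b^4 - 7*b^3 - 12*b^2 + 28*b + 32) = b^4 - 6*b^3 - 12*b^2 + 25*b + 34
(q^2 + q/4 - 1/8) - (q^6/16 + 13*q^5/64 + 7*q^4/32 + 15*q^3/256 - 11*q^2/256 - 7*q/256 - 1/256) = -q^6/16 - 13*q^5/64 - 7*q^4/32 - 15*q^3/256 + 267*q^2/256 + 71*q/256 - 31/256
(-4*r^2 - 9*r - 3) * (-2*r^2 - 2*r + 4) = 8*r^4 + 26*r^3 + 8*r^2 - 30*r - 12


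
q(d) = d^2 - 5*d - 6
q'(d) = 2*d - 5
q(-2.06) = 8.54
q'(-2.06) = -9.12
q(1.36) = -10.95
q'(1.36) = -2.28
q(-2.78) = 15.63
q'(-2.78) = -10.56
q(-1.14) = 1.00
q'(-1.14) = -7.28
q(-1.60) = 4.56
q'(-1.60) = -8.20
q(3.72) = -10.76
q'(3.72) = 2.44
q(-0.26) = -4.63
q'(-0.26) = -5.52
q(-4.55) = 37.45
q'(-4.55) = -14.10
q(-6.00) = 60.00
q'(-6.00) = -17.00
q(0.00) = -6.00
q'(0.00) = -5.00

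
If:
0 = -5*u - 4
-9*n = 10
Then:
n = -10/9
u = -4/5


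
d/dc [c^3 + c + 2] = 3*c^2 + 1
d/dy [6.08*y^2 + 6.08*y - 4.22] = 12.16*y + 6.08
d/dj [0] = 0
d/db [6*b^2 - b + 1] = 12*b - 1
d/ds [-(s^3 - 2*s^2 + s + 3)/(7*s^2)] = (-s^3 + s + 6)/(7*s^3)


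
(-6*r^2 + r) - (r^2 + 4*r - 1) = -7*r^2 - 3*r + 1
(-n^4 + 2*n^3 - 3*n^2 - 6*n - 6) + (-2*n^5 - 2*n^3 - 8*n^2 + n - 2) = -2*n^5 - n^4 - 11*n^2 - 5*n - 8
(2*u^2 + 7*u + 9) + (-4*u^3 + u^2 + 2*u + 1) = -4*u^3 + 3*u^2 + 9*u + 10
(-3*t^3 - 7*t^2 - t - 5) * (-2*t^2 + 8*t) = 6*t^5 - 10*t^4 - 54*t^3 + 2*t^2 - 40*t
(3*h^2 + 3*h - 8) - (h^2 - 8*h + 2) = 2*h^2 + 11*h - 10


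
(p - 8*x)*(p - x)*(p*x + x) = p^3*x - 9*p^2*x^2 + p^2*x + 8*p*x^3 - 9*p*x^2 + 8*x^3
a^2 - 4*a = a*(a - 4)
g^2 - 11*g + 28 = (g - 7)*(g - 4)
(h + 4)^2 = h^2 + 8*h + 16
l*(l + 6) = l^2 + 6*l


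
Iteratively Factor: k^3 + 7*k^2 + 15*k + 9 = (k + 3)*(k^2 + 4*k + 3) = (k + 1)*(k + 3)*(k + 3)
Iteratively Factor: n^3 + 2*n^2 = (n)*(n^2 + 2*n) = n^2*(n + 2)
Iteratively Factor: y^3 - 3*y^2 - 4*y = (y)*(y^2 - 3*y - 4) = y*(y - 4)*(y + 1)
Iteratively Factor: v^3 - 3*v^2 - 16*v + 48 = (v + 4)*(v^2 - 7*v + 12) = (v - 3)*(v + 4)*(v - 4)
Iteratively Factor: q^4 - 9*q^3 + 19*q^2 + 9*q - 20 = (q + 1)*(q^3 - 10*q^2 + 29*q - 20) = (q - 1)*(q + 1)*(q^2 - 9*q + 20) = (q - 4)*(q - 1)*(q + 1)*(q - 5)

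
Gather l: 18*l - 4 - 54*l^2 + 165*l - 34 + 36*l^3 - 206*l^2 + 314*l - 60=36*l^3 - 260*l^2 + 497*l - 98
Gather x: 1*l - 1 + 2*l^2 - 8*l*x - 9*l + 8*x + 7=2*l^2 - 8*l + x*(8 - 8*l) + 6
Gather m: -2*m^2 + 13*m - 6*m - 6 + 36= -2*m^2 + 7*m + 30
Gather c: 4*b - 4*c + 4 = 4*b - 4*c + 4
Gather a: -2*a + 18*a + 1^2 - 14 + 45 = 16*a + 32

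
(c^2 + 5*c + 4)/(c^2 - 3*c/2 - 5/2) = 2*(c + 4)/(2*c - 5)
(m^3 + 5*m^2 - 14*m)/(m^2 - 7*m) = (m^2 + 5*m - 14)/(m - 7)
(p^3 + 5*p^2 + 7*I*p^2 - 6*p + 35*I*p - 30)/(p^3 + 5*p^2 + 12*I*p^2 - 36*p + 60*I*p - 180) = (p + I)/(p + 6*I)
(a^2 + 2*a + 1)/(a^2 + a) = (a + 1)/a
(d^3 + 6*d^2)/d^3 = (d + 6)/d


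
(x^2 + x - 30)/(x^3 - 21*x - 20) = (x + 6)/(x^2 + 5*x + 4)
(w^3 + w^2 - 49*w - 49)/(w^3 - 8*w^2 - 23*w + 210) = (w^2 + 8*w + 7)/(w^2 - w - 30)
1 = 1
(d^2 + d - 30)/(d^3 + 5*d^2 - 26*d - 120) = 1/(d + 4)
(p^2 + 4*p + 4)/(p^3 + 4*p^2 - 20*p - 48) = (p + 2)/(p^2 + 2*p - 24)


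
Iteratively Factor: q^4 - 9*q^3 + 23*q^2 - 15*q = (q - 1)*(q^3 - 8*q^2 + 15*q) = q*(q - 1)*(q^2 - 8*q + 15) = q*(q - 3)*(q - 1)*(q - 5)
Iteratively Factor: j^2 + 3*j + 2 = (j + 2)*(j + 1)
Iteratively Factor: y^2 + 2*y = (y + 2)*(y)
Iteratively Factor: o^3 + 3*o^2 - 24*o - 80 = (o - 5)*(o^2 + 8*o + 16) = (o - 5)*(o + 4)*(o + 4)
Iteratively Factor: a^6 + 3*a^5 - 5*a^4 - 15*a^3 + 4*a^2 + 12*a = (a - 2)*(a^5 + 5*a^4 + 5*a^3 - 5*a^2 - 6*a) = (a - 2)*(a + 1)*(a^4 + 4*a^3 + a^2 - 6*a) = (a - 2)*(a + 1)*(a + 2)*(a^3 + 2*a^2 - 3*a) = a*(a - 2)*(a + 1)*(a + 2)*(a^2 + 2*a - 3) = a*(a - 2)*(a - 1)*(a + 1)*(a + 2)*(a + 3)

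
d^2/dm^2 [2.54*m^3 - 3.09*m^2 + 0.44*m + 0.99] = 15.24*m - 6.18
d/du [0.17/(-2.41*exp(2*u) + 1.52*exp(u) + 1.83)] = (0.8194*exp(u) - 0.2584)*exp(u)/(-2.41*exp(2*u) + 1.52*exp(u) + 1.83)^2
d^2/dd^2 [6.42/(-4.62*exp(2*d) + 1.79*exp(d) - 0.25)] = (-6.42*(9.24*exp(d) - 1.79)*(18.48*exp(d) - 3.58)*exp(d) + (118.6416*exp(d) - 11.4918)*(4.62*exp(2*d) - 1.79*exp(d) + 0.25))*exp(d)/(4.62*exp(2*d) - 1.79*exp(d) + 0.25)^3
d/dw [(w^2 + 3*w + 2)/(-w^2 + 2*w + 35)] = (5*w^2 + 74*w + 101)/(w^4 - 4*w^3 - 66*w^2 + 140*w + 1225)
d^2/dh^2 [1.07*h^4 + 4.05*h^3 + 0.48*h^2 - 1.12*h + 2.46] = 12.84*h^2 + 24.3*h + 0.96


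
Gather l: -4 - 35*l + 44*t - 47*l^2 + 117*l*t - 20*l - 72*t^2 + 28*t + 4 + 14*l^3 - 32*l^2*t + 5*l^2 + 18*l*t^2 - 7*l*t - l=14*l^3 + l^2*(-32*t - 42) + l*(18*t^2 + 110*t - 56) - 72*t^2 + 72*t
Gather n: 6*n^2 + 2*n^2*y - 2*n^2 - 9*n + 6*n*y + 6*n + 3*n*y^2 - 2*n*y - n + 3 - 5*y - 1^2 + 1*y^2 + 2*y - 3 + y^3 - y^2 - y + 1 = n^2*(2*y + 4) + n*(3*y^2 + 4*y - 4) + y^3 - 4*y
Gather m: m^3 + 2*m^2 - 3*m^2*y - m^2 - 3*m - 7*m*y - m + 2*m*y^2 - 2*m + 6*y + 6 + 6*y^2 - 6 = m^3 + m^2*(1 - 3*y) + m*(2*y^2 - 7*y - 6) + 6*y^2 + 6*y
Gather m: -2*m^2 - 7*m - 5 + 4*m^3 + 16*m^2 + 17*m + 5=4*m^3 + 14*m^2 + 10*m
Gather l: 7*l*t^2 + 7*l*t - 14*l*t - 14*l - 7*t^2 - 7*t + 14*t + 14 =l*(7*t^2 - 7*t - 14) - 7*t^2 + 7*t + 14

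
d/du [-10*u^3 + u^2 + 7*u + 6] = -30*u^2 + 2*u + 7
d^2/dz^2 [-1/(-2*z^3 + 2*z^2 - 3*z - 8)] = 2*(2*(1 - 3*z)*(2*z^3 - 2*z^2 + 3*z + 8) + (6*z^2 - 4*z + 3)^2)/(2*z^3 - 2*z^2 + 3*z + 8)^3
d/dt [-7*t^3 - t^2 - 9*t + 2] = -21*t^2 - 2*t - 9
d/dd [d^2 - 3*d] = 2*d - 3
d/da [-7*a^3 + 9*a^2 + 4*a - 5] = -21*a^2 + 18*a + 4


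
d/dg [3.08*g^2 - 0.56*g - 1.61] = 6.16*g - 0.56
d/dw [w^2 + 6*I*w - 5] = 2*w + 6*I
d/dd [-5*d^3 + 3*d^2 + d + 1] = -15*d^2 + 6*d + 1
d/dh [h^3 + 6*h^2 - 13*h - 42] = 3*h^2 + 12*h - 13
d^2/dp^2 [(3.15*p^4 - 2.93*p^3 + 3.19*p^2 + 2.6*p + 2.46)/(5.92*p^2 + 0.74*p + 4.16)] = (220.79232*p^6 + 82.7971200000001*p^5 + 475.80372*p^4 + 450.549592*p^3 + 645.953664*p^2 - 623.75616*p - 24.069584)/(207.474688*p^6 + 77.803008*p^5 + 447.104448*p^4 + 109.749992*p^3 + 314.181504*p^2 + 38.418432*p + 71.991296)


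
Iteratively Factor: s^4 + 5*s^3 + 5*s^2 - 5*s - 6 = (s - 1)*(s^3 + 6*s^2 + 11*s + 6) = (s - 1)*(s + 2)*(s^2 + 4*s + 3) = (s - 1)*(s + 1)*(s + 2)*(s + 3)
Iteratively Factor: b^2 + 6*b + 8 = (b + 2)*(b + 4)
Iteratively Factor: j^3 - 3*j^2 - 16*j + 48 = (j - 3)*(j^2 - 16) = (j - 3)*(j + 4)*(j - 4)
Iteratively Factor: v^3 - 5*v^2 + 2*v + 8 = (v - 2)*(v^2 - 3*v - 4) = (v - 4)*(v - 2)*(v + 1)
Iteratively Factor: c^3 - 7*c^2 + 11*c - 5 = (c - 5)*(c^2 - 2*c + 1) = (c - 5)*(c - 1)*(c - 1)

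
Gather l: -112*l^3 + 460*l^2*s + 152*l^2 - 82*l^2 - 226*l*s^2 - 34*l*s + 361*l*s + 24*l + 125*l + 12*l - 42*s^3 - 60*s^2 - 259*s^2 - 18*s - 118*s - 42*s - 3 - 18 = -112*l^3 + l^2*(460*s + 70) + l*(-226*s^2 + 327*s + 161) - 42*s^3 - 319*s^2 - 178*s - 21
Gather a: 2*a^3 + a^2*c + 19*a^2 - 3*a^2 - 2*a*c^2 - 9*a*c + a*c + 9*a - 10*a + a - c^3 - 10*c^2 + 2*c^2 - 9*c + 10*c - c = 2*a^3 + a^2*(c + 16) + a*(-2*c^2 - 8*c) - c^3 - 8*c^2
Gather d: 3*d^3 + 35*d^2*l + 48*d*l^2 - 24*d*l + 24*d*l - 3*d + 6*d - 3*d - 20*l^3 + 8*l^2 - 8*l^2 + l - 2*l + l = 3*d^3 + 35*d^2*l + 48*d*l^2 - 20*l^3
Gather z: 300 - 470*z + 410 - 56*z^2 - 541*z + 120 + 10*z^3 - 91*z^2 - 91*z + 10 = 10*z^3 - 147*z^2 - 1102*z + 840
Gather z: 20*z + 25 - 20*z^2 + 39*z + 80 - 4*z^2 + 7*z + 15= -24*z^2 + 66*z + 120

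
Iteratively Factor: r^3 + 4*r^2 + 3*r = (r)*(r^2 + 4*r + 3) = r*(r + 1)*(r + 3)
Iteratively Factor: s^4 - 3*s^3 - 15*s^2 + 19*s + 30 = (s - 2)*(s^3 - s^2 - 17*s - 15) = (s - 2)*(s + 3)*(s^2 - 4*s - 5) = (s - 2)*(s + 1)*(s + 3)*(s - 5)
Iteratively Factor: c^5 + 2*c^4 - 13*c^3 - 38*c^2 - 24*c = (c + 2)*(c^4 - 13*c^2 - 12*c) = (c + 2)*(c + 3)*(c^3 - 3*c^2 - 4*c) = (c - 4)*(c + 2)*(c + 3)*(c^2 + c) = c*(c - 4)*(c + 2)*(c + 3)*(c + 1)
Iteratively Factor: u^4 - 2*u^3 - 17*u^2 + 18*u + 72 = (u - 3)*(u^3 + u^2 - 14*u - 24) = (u - 3)*(u + 3)*(u^2 - 2*u - 8) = (u - 4)*(u - 3)*(u + 3)*(u + 2)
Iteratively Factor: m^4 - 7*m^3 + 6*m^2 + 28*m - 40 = (m + 2)*(m^3 - 9*m^2 + 24*m - 20) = (m - 2)*(m + 2)*(m^2 - 7*m + 10) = (m - 2)^2*(m + 2)*(m - 5)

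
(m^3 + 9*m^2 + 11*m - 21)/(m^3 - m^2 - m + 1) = (m^2 + 10*m + 21)/(m^2 - 1)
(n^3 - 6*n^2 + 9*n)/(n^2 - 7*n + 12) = n*(n - 3)/(n - 4)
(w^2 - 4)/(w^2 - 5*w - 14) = (w - 2)/(w - 7)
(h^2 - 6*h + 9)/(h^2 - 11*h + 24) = (h - 3)/(h - 8)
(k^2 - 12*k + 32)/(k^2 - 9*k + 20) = (k - 8)/(k - 5)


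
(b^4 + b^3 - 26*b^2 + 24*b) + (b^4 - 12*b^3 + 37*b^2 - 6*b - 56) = 2*b^4 - 11*b^3 + 11*b^2 + 18*b - 56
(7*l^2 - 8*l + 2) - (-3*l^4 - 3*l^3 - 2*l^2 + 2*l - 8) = 3*l^4 + 3*l^3 + 9*l^2 - 10*l + 10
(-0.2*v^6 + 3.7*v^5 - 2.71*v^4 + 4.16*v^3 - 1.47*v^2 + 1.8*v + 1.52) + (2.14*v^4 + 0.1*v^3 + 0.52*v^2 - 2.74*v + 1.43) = -0.2*v^6 + 3.7*v^5 - 0.57*v^4 + 4.26*v^3 - 0.95*v^2 - 0.94*v + 2.95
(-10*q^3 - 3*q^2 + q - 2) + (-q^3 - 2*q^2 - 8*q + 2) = -11*q^3 - 5*q^2 - 7*q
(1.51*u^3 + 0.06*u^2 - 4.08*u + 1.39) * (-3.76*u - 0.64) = -5.6776*u^4 - 1.192*u^3 + 15.3024*u^2 - 2.6152*u - 0.8896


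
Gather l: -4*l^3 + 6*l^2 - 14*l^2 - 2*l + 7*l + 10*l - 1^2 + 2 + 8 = -4*l^3 - 8*l^2 + 15*l + 9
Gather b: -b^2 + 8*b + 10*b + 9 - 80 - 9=-b^2 + 18*b - 80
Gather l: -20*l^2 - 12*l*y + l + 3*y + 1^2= -20*l^2 + l*(1 - 12*y) + 3*y + 1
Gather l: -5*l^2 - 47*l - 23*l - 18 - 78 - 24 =-5*l^2 - 70*l - 120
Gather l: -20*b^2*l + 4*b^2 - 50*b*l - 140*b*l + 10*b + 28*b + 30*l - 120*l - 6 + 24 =4*b^2 + 38*b + l*(-20*b^2 - 190*b - 90) + 18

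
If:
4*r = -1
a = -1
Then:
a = -1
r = -1/4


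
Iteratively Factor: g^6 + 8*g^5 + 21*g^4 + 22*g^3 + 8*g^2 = (g + 1)*(g^5 + 7*g^4 + 14*g^3 + 8*g^2) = (g + 1)*(g + 4)*(g^4 + 3*g^3 + 2*g^2) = g*(g + 1)*(g + 4)*(g^3 + 3*g^2 + 2*g) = g^2*(g + 1)*(g + 4)*(g^2 + 3*g + 2) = g^2*(g + 1)*(g + 2)*(g + 4)*(g + 1)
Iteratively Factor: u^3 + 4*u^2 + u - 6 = (u + 3)*(u^2 + u - 2) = (u - 1)*(u + 3)*(u + 2)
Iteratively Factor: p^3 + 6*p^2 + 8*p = (p + 4)*(p^2 + 2*p) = (p + 2)*(p + 4)*(p)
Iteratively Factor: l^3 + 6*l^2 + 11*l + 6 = (l + 1)*(l^2 + 5*l + 6) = (l + 1)*(l + 3)*(l + 2)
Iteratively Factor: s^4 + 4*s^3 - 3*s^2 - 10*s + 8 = (s + 2)*(s^3 + 2*s^2 - 7*s + 4) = (s - 1)*(s + 2)*(s^2 + 3*s - 4) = (s - 1)^2*(s + 2)*(s + 4)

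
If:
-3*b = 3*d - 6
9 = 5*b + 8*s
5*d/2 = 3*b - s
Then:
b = 1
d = 1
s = 1/2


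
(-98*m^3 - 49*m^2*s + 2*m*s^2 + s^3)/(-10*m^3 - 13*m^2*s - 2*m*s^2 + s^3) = (-49*m^2 + s^2)/(-5*m^2 - 4*m*s + s^2)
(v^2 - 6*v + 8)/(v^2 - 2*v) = (v - 4)/v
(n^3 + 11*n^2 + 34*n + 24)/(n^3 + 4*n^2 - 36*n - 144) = (n + 1)/(n - 6)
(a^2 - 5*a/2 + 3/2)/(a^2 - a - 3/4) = 2*(a - 1)/(2*a + 1)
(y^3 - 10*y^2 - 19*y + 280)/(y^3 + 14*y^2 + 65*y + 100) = (y^2 - 15*y + 56)/(y^2 + 9*y + 20)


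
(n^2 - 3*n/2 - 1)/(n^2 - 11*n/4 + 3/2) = 2*(2*n + 1)/(4*n - 3)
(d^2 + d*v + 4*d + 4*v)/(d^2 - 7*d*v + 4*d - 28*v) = (-d - v)/(-d + 7*v)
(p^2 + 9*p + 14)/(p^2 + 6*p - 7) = (p + 2)/(p - 1)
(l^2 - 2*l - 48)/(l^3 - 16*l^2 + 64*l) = (l + 6)/(l*(l - 8))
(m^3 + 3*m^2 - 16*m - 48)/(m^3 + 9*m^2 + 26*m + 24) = (m - 4)/(m + 2)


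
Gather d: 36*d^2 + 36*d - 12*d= 36*d^2 + 24*d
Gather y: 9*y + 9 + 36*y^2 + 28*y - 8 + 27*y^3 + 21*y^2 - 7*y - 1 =27*y^3 + 57*y^2 + 30*y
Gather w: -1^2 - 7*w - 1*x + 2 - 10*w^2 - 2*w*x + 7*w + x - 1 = -10*w^2 - 2*w*x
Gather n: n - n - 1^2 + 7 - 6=0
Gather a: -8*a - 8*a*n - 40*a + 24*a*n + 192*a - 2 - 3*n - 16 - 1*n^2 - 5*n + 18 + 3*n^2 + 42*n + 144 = a*(16*n + 144) + 2*n^2 + 34*n + 144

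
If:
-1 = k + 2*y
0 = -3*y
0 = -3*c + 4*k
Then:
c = -4/3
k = -1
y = 0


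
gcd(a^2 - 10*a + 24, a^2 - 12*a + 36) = a - 6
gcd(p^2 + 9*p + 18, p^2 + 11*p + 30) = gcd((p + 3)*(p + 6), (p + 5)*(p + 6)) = p + 6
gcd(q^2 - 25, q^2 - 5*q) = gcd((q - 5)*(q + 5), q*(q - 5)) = q - 5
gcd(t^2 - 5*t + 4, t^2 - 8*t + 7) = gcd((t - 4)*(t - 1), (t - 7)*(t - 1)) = t - 1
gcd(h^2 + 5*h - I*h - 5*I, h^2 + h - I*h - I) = h - I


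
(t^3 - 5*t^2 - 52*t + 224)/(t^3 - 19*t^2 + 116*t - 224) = (t + 7)/(t - 7)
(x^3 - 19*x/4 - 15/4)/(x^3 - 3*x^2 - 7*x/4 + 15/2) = (x + 1)/(x - 2)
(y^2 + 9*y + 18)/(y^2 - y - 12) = (y + 6)/(y - 4)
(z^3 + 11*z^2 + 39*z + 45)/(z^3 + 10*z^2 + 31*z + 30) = (z + 3)/(z + 2)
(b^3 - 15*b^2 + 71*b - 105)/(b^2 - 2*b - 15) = (b^2 - 10*b + 21)/(b + 3)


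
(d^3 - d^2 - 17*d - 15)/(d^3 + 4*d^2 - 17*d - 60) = (d^2 - 4*d - 5)/(d^2 + d - 20)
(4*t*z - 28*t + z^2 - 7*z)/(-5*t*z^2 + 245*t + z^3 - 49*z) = (4*t + z)/(-5*t*z - 35*t + z^2 + 7*z)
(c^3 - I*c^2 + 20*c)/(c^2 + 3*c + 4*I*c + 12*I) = c*(c - 5*I)/(c + 3)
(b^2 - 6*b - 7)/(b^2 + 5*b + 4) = (b - 7)/(b + 4)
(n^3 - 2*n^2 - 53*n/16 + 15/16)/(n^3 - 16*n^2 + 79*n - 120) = (n^2 + n - 5/16)/(n^2 - 13*n + 40)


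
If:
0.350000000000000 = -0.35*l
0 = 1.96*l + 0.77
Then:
No Solution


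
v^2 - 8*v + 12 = (v - 6)*(v - 2)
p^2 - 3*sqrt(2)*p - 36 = (p - 6*sqrt(2))*(p + 3*sqrt(2))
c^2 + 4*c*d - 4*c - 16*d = (c - 4)*(c + 4*d)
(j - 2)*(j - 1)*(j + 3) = j^3 - 7*j + 6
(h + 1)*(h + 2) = h^2 + 3*h + 2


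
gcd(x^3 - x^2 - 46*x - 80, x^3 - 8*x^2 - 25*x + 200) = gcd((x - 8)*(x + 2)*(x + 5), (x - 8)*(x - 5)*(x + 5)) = x^2 - 3*x - 40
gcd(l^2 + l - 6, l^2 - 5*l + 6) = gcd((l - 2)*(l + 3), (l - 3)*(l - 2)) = l - 2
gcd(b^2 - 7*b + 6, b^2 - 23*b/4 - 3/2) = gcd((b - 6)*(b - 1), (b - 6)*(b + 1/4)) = b - 6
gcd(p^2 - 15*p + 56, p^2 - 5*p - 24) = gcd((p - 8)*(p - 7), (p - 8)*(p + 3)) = p - 8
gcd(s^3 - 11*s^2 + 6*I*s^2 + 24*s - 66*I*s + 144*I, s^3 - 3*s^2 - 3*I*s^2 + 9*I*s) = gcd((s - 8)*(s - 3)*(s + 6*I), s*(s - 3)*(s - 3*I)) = s - 3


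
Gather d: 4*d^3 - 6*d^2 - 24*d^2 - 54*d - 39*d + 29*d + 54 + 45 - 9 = 4*d^3 - 30*d^2 - 64*d + 90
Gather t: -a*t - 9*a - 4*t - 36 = -9*a + t*(-a - 4) - 36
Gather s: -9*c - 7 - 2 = -9*c - 9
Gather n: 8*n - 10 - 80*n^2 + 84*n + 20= -80*n^2 + 92*n + 10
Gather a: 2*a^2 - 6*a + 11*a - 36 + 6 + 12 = 2*a^2 + 5*a - 18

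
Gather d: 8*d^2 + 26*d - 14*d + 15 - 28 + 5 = 8*d^2 + 12*d - 8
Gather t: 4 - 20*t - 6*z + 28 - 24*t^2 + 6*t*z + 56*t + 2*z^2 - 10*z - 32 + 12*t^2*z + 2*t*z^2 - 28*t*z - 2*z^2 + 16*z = t^2*(12*z - 24) + t*(2*z^2 - 22*z + 36)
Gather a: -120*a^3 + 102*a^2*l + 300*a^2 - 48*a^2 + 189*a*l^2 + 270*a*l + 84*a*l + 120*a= -120*a^3 + a^2*(102*l + 252) + a*(189*l^2 + 354*l + 120)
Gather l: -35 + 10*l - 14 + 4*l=14*l - 49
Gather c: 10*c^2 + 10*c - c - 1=10*c^2 + 9*c - 1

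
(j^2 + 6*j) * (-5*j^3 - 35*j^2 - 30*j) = -5*j^5 - 65*j^4 - 240*j^3 - 180*j^2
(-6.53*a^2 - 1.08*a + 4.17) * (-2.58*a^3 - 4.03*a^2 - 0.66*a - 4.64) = 16.8474*a^5 + 29.1023*a^4 - 2.0964*a^3 + 14.2069*a^2 + 2.259*a - 19.3488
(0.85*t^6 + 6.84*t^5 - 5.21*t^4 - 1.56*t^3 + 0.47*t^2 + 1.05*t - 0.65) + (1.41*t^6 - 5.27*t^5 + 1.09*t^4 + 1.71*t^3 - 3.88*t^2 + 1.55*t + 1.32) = 2.26*t^6 + 1.57*t^5 - 4.12*t^4 + 0.15*t^3 - 3.41*t^2 + 2.6*t + 0.67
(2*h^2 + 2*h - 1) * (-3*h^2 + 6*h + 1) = -6*h^4 + 6*h^3 + 17*h^2 - 4*h - 1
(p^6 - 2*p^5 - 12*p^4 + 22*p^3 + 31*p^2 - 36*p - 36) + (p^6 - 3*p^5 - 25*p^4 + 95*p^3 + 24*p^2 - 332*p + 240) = 2*p^6 - 5*p^5 - 37*p^4 + 117*p^3 + 55*p^2 - 368*p + 204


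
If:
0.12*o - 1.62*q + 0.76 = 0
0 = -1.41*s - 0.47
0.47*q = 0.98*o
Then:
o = 0.23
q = 0.49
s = -0.33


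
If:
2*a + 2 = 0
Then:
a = -1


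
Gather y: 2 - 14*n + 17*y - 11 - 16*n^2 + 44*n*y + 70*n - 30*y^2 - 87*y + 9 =-16*n^2 + 56*n - 30*y^2 + y*(44*n - 70)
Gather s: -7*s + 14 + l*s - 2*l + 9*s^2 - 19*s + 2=-2*l + 9*s^2 + s*(l - 26) + 16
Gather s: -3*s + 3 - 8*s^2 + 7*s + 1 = -8*s^2 + 4*s + 4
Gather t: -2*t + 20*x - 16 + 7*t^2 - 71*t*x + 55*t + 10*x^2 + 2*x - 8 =7*t^2 + t*(53 - 71*x) + 10*x^2 + 22*x - 24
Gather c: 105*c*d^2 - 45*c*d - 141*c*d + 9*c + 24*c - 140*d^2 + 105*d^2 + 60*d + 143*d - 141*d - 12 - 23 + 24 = c*(105*d^2 - 186*d + 33) - 35*d^2 + 62*d - 11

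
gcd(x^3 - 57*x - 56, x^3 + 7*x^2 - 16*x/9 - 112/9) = x + 7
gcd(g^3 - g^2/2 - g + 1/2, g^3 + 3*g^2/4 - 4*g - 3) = 1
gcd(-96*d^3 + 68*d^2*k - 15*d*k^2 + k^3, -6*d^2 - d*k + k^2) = 3*d - k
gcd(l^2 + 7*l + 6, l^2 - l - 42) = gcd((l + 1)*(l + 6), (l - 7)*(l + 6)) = l + 6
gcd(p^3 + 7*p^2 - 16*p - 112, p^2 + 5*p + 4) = p + 4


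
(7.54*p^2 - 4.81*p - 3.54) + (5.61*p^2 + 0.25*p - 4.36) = 13.15*p^2 - 4.56*p - 7.9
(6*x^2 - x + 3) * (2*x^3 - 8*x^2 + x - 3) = 12*x^5 - 50*x^4 + 20*x^3 - 43*x^2 + 6*x - 9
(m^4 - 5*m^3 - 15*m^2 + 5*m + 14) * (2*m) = 2*m^5 - 10*m^4 - 30*m^3 + 10*m^2 + 28*m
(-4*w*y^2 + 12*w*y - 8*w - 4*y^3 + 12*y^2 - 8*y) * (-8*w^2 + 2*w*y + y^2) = 32*w^3*y^2 - 96*w^3*y + 64*w^3 + 24*w^2*y^3 - 72*w^2*y^2 + 48*w^2*y - 12*w*y^4 + 36*w*y^3 - 24*w*y^2 - 4*y^5 + 12*y^4 - 8*y^3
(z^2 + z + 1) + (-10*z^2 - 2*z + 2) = -9*z^2 - z + 3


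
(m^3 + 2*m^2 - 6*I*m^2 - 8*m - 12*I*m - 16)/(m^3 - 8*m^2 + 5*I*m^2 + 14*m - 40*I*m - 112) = (m^2 + m*(2 - 4*I) - 8*I)/(m^2 + m*(-8 + 7*I) - 56*I)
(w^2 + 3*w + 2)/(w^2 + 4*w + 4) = (w + 1)/(w + 2)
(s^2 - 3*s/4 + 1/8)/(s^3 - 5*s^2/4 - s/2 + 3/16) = 2*(2*s - 1)/(4*s^2 - 4*s - 3)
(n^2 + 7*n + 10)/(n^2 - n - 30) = (n + 2)/(n - 6)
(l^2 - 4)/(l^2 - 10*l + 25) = (l^2 - 4)/(l^2 - 10*l + 25)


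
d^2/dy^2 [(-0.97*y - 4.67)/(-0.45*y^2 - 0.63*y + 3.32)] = ((0.9*y + 0.63)*(0.97*y + 4.67)*(1.8*y + 1.26) - (2.619*y + 5.4252)*(0.45*y^2 + 0.63*y - 3.32))/(0.45*y^2 + 0.63*y - 3.32)^3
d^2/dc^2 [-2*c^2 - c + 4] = -4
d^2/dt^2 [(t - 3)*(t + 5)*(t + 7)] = 6*t + 18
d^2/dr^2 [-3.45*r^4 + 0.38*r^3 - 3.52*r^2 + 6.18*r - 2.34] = -41.4*r^2 + 2.28*r - 7.04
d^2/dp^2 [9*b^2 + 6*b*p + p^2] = 2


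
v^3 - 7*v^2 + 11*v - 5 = (v - 5)*(v - 1)^2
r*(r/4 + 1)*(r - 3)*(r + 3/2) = r^4/4 + 5*r^3/8 - 21*r^2/8 - 9*r/2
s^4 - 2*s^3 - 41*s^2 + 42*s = s*(s - 7)*(s - 1)*(s + 6)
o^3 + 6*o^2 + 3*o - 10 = (o - 1)*(o + 2)*(o + 5)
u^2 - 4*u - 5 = (u - 5)*(u + 1)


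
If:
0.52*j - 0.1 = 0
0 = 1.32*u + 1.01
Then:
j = 0.19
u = -0.77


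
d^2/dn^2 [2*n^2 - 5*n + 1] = 4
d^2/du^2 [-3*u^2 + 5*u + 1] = -6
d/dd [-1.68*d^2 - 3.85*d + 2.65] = -3.36*d - 3.85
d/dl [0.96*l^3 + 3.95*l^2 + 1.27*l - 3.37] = 2.88*l^2 + 7.9*l + 1.27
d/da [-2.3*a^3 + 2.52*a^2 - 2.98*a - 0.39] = -6.9*a^2 + 5.04*a - 2.98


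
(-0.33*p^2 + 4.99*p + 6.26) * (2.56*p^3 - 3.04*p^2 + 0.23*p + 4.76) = -0.8448*p^5 + 13.7776*p^4 + 0.7801*p^3 - 19.4535*p^2 + 25.1922*p + 29.7976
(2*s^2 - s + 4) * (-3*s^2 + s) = -6*s^4 + 5*s^3 - 13*s^2 + 4*s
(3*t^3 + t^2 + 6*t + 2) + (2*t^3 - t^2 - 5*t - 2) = 5*t^3 + t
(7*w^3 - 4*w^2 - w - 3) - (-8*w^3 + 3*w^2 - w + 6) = 15*w^3 - 7*w^2 - 9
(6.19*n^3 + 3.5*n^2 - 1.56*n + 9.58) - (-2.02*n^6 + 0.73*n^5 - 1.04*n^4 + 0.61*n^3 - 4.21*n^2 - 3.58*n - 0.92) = 2.02*n^6 - 0.73*n^5 + 1.04*n^4 + 5.58*n^3 + 7.71*n^2 + 2.02*n + 10.5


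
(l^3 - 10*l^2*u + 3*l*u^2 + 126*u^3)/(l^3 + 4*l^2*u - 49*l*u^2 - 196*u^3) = (l^2 - 3*l*u - 18*u^2)/(l^2 + 11*l*u + 28*u^2)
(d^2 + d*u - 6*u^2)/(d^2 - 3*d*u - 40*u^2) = (-d^2 - d*u + 6*u^2)/(-d^2 + 3*d*u + 40*u^2)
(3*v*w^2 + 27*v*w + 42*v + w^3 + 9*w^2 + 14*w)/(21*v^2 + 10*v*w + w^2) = (w^2 + 9*w + 14)/(7*v + w)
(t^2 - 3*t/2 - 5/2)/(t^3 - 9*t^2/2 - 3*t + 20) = (t + 1)/(t^2 - 2*t - 8)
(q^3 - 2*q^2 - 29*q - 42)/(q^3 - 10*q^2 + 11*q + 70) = (q + 3)/(q - 5)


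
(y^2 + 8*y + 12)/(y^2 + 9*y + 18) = (y + 2)/(y + 3)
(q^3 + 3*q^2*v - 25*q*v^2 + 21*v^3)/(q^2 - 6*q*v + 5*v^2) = (q^2 + 4*q*v - 21*v^2)/(q - 5*v)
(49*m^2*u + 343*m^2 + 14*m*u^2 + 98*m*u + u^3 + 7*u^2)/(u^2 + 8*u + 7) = (49*m^2 + 14*m*u + u^2)/(u + 1)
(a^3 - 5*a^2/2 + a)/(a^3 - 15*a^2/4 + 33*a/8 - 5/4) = 4*a/(4*a - 5)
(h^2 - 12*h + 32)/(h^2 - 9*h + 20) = (h - 8)/(h - 5)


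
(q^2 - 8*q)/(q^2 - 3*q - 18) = q*(8 - q)/(-q^2 + 3*q + 18)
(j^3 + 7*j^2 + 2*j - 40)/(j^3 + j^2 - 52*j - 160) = (j - 2)/(j - 8)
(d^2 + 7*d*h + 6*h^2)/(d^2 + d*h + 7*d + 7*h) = (d + 6*h)/(d + 7)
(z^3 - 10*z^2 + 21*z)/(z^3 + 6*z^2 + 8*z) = (z^2 - 10*z + 21)/(z^2 + 6*z + 8)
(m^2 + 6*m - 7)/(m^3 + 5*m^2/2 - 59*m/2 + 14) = 2*(m - 1)/(2*m^2 - 9*m + 4)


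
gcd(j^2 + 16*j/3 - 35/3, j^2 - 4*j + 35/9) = j - 5/3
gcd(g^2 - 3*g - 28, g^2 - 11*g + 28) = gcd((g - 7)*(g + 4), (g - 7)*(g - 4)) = g - 7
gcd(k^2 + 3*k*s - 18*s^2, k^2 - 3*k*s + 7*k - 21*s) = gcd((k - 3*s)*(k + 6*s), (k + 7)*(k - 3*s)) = -k + 3*s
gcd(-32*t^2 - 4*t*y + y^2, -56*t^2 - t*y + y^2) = -8*t + y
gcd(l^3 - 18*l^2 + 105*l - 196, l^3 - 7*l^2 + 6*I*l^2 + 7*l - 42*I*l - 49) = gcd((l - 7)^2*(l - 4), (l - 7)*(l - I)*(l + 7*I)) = l - 7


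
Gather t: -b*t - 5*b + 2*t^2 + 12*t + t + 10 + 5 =-5*b + 2*t^2 + t*(13 - b) + 15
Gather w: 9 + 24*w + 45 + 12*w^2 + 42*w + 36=12*w^2 + 66*w + 90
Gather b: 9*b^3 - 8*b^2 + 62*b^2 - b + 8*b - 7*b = 9*b^3 + 54*b^2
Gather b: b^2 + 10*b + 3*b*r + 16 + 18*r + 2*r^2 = b^2 + b*(3*r + 10) + 2*r^2 + 18*r + 16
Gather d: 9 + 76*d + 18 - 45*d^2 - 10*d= -45*d^2 + 66*d + 27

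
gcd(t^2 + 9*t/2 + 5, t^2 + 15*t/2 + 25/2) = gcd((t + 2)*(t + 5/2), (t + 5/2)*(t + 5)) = t + 5/2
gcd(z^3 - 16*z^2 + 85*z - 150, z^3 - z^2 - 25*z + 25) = z - 5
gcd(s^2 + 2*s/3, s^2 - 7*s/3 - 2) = s + 2/3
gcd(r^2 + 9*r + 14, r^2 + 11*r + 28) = r + 7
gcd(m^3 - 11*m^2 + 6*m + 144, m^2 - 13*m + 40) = m - 8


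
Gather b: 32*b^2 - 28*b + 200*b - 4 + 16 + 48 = 32*b^2 + 172*b + 60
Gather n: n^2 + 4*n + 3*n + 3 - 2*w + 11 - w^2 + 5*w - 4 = n^2 + 7*n - w^2 + 3*w + 10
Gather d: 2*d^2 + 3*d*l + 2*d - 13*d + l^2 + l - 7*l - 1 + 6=2*d^2 + d*(3*l - 11) + l^2 - 6*l + 5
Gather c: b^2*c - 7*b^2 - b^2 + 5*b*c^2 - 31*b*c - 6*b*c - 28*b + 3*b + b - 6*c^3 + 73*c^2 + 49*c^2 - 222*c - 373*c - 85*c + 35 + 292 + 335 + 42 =-8*b^2 - 24*b - 6*c^3 + c^2*(5*b + 122) + c*(b^2 - 37*b - 680) + 704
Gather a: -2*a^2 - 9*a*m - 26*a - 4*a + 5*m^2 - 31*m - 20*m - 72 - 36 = -2*a^2 + a*(-9*m - 30) + 5*m^2 - 51*m - 108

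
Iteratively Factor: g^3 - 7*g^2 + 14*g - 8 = (g - 4)*(g^2 - 3*g + 2) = (g - 4)*(g - 2)*(g - 1)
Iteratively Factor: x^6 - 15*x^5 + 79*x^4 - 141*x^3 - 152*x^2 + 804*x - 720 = (x - 3)*(x^5 - 12*x^4 + 43*x^3 - 12*x^2 - 188*x + 240) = (x - 3)*(x + 2)*(x^4 - 14*x^3 + 71*x^2 - 154*x + 120) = (x - 5)*(x - 3)*(x + 2)*(x^3 - 9*x^2 + 26*x - 24) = (x - 5)*(x - 3)*(x - 2)*(x + 2)*(x^2 - 7*x + 12) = (x - 5)*(x - 3)^2*(x - 2)*(x + 2)*(x - 4)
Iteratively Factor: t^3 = (t)*(t^2) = t^2*(t)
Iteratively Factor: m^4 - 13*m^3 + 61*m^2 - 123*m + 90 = (m - 5)*(m^3 - 8*m^2 + 21*m - 18) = (m - 5)*(m - 2)*(m^2 - 6*m + 9) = (m - 5)*(m - 3)*(m - 2)*(m - 3)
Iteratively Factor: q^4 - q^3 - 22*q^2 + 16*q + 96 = (q - 4)*(q^3 + 3*q^2 - 10*q - 24) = (q - 4)*(q + 4)*(q^2 - q - 6) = (q - 4)*(q - 3)*(q + 4)*(q + 2)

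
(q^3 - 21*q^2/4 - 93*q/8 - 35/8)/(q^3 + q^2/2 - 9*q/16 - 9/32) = 4*(4*q^2 - 23*q - 35)/(16*q^2 - 9)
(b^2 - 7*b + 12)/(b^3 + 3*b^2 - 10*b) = (b^2 - 7*b + 12)/(b*(b^2 + 3*b - 10))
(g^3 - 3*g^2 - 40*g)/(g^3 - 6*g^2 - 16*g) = (g + 5)/(g + 2)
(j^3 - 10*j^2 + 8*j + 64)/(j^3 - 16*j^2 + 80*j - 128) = (j + 2)/(j - 4)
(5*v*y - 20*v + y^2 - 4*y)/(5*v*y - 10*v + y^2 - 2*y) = (y - 4)/(y - 2)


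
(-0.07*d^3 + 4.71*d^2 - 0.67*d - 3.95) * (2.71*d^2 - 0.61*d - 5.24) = -0.1897*d^5 + 12.8068*d^4 - 4.322*d^3 - 34.9762*d^2 + 5.9203*d + 20.698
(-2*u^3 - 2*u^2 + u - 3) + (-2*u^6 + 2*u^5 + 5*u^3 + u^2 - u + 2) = -2*u^6 + 2*u^5 + 3*u^3 - u^2 - 1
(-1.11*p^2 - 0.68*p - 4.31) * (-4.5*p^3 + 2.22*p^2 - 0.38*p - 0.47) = 4.995*p^5 + 0.5958*p^4 + 18.3072*p^3 - 8.7881*p^2 + 1.9574*p + 2.0257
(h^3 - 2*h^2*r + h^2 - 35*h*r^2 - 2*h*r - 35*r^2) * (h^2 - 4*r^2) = h^5 - 2*h^4*r + h^4 - 39*h^3*r^2 - 2*h^3*r + 8*h^2*r^3 - 39*h^2*r^2 + 140*h*r^4 + 8*h*r^3 + 140*r^4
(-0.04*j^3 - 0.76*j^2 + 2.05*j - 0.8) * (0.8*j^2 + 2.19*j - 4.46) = -0.032*j^5 - 0.6956*j^4 + 0.154*j^3 + 7.2391*j^2 - 10.895*j + 3.568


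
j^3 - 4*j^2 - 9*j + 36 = (j - 4)*(j - 3)*(j + 3)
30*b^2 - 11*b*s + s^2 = (-6*b + s)*(-5*b + s)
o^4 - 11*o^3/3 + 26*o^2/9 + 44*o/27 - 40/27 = (o - 2)*(o - 5/3)*(o - 2/3)*(o + 2/3)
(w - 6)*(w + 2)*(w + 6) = w^3 + 2*w^2 - 36*w - 72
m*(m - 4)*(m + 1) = m^3 - 3*m^2 - 4*m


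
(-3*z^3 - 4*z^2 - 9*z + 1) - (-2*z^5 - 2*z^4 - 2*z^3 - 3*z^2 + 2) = 2*z^5 + 2*z^4 - z^3 - z^2 - 9*z - 1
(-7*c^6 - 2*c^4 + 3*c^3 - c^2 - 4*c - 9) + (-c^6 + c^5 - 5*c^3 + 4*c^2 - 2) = -8*c^6 + c^5 - 2*c^4 - 2*c^3 + 3*c^2 - 4*c - 11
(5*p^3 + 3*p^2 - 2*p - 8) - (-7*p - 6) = 5*p^3 + 3*p^2 + 5*p - 2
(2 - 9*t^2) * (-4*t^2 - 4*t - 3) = 36*t^4 + 36*t^3 + 19*t^2 - 8*t - 6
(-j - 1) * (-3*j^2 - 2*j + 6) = 3*j^3 + 5*j^2 - 4*j - 6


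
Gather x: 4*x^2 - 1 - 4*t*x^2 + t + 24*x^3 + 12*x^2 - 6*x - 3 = t + 24*x^3 + x^2*(16 - 4*t) - 6*x - 4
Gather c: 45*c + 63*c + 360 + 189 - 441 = 108*c + 108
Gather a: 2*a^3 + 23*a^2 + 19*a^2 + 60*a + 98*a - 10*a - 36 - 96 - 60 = 2*a^3 + 42*a^2 + 148*a - 192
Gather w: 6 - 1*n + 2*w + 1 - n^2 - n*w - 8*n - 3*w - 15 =-n^2 - 9*n + w*(-n - 1) - 8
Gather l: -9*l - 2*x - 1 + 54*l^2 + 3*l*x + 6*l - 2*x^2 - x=54*l^2 + l*(3*x - 3) - 2*x^2 - 3*x - 1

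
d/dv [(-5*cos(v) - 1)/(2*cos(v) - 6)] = -8*sin(v)/(cos(v) - 3)^2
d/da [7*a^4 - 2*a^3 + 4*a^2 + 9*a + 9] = 28*a^3 - 6*a^2 + 8*a + 9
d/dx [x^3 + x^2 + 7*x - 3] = 3*x^2 + 2*x + 7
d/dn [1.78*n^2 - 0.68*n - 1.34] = 3.56*n - 0.68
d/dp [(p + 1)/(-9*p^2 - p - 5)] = (-9*p^2 - p + (p + 1)*(18*p + 1) - 5)/(9*p^2 + p + 5)^2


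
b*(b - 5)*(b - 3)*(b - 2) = b^4 - 10*b^3 + 31*b^2 - 30*b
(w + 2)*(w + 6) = w^2 + 8*w + 12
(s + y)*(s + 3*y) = s^2 + 4*s*y + 3*y^2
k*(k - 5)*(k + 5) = k^3 - 25*k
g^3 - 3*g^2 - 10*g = g*(g - 5)*(g + 2)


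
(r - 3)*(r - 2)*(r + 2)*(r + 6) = r^4 + 3*r^3 - 22*r^2 - 12*r + 72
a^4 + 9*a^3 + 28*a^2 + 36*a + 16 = (a + 1)*(a + 2)^2*(a + 4)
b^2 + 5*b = b*(b + 5)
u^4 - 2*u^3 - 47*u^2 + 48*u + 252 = (u - 7)*(u - 3)*(u + 2)*(u + 6)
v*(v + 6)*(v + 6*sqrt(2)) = v^3 + 6*v^2 + 6*sqrt(2)*v^2 + 36*sqrt(2)*v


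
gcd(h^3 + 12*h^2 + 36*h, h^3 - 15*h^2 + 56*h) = h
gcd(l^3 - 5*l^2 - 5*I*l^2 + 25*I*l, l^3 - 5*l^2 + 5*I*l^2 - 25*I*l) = l^2 - 5*l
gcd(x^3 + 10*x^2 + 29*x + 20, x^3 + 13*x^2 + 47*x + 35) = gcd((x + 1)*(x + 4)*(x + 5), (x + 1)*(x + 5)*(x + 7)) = x^2 + 6*x + 5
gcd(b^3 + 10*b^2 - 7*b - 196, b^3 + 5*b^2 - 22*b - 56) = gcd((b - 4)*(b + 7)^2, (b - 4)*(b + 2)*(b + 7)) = b^2 + 3*b - 28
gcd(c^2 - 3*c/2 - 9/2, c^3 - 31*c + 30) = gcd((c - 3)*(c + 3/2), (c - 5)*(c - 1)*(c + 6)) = 1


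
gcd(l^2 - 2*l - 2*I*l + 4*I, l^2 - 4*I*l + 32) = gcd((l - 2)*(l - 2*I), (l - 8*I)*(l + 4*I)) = 1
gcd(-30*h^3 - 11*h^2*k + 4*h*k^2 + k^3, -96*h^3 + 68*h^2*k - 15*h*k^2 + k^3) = 3*h - k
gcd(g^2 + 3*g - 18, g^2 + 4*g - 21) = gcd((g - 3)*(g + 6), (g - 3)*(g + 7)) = g - 3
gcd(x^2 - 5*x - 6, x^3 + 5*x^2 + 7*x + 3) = x + 1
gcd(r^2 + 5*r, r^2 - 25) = r + 5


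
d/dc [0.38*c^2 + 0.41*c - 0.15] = 0.76*c + 0.41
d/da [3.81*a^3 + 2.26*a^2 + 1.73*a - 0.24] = 11.43*a^2 + 4.52*a + 1.73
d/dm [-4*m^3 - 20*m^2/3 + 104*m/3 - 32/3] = -12*m^2 - 40*m/3 + 104/3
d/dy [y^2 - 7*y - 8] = 2*y - 7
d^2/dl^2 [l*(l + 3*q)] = 2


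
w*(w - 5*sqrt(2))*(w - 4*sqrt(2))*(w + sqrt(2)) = w^4 - 8*sqrt(2)*w^3 + 22*w^2 + 40*sqrt(2)*w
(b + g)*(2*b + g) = 2*b^2 + 3*b*g + g^2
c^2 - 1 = (c - 1)*(c + 1)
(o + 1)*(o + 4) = o^2 + 5*o + 4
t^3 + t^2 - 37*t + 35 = (t - 5)*(t - 1)*(t + 7)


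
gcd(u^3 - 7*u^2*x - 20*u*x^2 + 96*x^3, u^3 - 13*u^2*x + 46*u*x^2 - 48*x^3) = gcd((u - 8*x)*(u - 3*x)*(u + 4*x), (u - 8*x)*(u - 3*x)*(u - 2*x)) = u^2 - 11*u*x + 24*x^2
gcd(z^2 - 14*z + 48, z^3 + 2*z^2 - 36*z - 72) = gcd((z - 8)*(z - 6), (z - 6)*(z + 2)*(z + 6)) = z - 6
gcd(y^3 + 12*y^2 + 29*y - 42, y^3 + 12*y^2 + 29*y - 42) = y^3 + 12*y^2 + 29*y - 42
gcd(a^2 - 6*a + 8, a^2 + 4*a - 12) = a - 2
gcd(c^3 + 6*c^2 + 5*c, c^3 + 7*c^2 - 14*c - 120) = c + 5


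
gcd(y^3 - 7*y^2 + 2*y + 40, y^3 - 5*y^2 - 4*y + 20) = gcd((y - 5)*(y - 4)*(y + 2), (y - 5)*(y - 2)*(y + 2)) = y^2 - 3*y - 10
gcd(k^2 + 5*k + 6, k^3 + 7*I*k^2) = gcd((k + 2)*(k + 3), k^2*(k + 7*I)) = 1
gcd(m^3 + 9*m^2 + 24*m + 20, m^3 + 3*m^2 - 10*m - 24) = m + 2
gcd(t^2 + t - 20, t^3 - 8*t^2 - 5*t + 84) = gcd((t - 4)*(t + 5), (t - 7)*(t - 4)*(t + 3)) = t - 4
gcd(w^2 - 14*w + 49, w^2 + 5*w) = 1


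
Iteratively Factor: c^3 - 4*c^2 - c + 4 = (c - 1)*(c^2 - 3*c - 4) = (c - 1)*(c + 1)*(c - 4)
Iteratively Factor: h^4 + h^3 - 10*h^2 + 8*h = (h + 4)*(h^3 - 3*h^2 + 2*h) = h*(h + 4)*(h^2 - 3*h + 2) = h*(h - 2)*(h + 4)*(h - 1)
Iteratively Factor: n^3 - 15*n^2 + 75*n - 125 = (n - 5)*(n^2 - 10*n + 25) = (n - 5)^2*(n - 5)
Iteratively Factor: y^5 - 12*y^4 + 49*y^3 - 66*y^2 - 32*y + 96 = (y + 1)*(y^4 - 13*y^3 + 62*y^2 - 128*y + 96) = (y - 4)*(y + 1)*(y^3 - 9*y^2 + 26*y - 24) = (y - 4)*(y - 2)*(y + 1)*(y^2 - 7*y + 12) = (y - 4)*(y - 3)*(y - 2)*(y + 1)*(y - 4)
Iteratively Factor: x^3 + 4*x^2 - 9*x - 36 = (x + 3)*(x^2 + x - 12) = (x + 3)*(x + 4)*(x - 3)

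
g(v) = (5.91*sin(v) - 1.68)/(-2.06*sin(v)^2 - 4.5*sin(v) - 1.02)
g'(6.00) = -1754.34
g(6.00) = -43.52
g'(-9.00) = 33.62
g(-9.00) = -8.49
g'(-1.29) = 0.61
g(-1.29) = -5.25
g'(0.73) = -0.39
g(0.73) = -0.46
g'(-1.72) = -0.38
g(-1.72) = -5.32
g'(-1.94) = -0.65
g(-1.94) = -5.19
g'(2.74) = 1.39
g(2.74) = -0.20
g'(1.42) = -0.02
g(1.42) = -0.56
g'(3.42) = 2770.91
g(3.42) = -54.06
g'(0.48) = -1.01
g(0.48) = -0.30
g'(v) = (4.12*sin(v)*cos(v) + 4.5*cos(v))*(5.91*sin(v) - 1.68)/(-2.06*sin(v)^2 - 4.5*sin(v) - 1.02)^2 + 5.91*cos(v)/(-2.06*sin(v)^2 - 4.5*sin(v) - 1.02)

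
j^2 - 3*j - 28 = (j - 7)*(j + 4)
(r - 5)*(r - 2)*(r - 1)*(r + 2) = r^4 - 6*r^3 + r^2 + 24*r - 20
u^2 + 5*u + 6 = (u + 2)*(u + 3)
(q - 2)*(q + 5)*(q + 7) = q^3 + 10*q^2 + 11*q - 70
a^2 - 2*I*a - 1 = (a - I)^2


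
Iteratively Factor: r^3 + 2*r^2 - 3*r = (r + 3)*(r^2 - r) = r*(r + 3)*(r - 1)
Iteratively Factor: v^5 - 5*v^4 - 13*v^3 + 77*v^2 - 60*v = (v)*(v^4 - 5*v^3 - 13*v^2 + 77*v - 60) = v*(v - 5)*(v^3 - 13*v + 12) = v*(v - 5)*(v - 3)*(v^2 + 3*v - 4) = v*(v - 5)*(v - 3)*(v - 1)*(v + 4)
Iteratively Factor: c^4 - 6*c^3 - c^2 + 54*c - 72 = (c - 3)*(c^3 - 3*c^2 - 10*c + 24) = (c - 3)*(c - 2)*(c^2 - c - 12) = (c - 4)*(c - 3)*(c - 2)*(c + 3)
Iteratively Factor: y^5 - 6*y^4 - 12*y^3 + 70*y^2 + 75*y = (y + 3)*(y^4 - 9*y^3 + 15*y^2 + 25*y) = (y + 1)*(y + 3)*(y^3 - 10*y^2 + 25*y) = (y - 5)*(y + 1)*(y + 3)*(y^2 - 5*y) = y*(y - 5)*(y + 1)*(y + 3)*(y - 5)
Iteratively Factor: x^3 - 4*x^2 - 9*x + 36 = (x - 4)*(x^2 - 9) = (x - 4)*(x + 3)*(x - 3)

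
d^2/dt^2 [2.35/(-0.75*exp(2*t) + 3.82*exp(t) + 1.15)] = (2.35*(1.5*exp(t) - 3.82)*(3.0*exp(t) - 7.64)*exp(t) + (7.05*exp(t) - 8.977)*(-0.75*exp(2*t) + 3.82*exp(t) + 1.15))*exp(t)/(-0.75*exp(2*t) + 3.82*exp(t) + 1.15)^3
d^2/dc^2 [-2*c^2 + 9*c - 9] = -4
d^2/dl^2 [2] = 0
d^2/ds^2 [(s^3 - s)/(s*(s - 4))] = 30/(s^3 - 12*s^2 + 48*s - 64)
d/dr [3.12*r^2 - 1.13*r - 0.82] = 6.24*r - 1.13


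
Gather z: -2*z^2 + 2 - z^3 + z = -z^3 - 2*z^2 + z + 2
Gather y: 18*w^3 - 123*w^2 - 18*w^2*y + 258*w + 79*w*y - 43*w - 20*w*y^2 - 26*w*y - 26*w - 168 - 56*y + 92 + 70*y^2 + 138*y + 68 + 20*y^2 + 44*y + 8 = 18*w^3 - 123*w^2 + 189*w + y^2*(90 - 20*w) + y*(-18*w^2 + 53*w + 126)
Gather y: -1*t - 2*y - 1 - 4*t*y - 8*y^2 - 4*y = -t - 8*y^2 + y*(-4*t - 6) - 1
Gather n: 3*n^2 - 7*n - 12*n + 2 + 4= 3*n^2 - 19*n + 6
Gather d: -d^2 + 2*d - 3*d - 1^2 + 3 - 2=-d^2 - d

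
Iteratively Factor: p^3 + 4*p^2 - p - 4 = (p + 4)*(p^2 - 1) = (p + 1)*(p + 4)*(p - 1)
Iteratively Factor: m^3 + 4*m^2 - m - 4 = (m - 1)*(m^2 + 5*m + 4) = (m - 1)*(m + 1)*(m + 4)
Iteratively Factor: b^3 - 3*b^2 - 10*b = (b)*(b^2 - 3*b - 10) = b*(b + 2)*(b - 5)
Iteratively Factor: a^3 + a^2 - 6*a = (a + 3)*(a^2 - 2*a) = (a - 2)*(a + 3)*(a)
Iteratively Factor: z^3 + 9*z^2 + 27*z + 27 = (z + 3)*(z^2 + 6*z + 9) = (z + 3)^2*(z + 3)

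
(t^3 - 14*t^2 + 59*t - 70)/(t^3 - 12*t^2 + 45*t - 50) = (t - 7)/(t - 5)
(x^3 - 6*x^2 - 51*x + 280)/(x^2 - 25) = (x^2 - x - 56)/(x + 5)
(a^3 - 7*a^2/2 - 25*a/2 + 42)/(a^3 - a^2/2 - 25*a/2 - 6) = (2*a^2 + a - 21)/(2*a^2 + 7*a + 3)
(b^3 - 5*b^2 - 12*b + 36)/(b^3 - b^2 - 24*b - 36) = (b - 2)/(b + 2)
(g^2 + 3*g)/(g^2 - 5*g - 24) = g/(g - 8)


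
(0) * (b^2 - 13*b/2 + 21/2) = 0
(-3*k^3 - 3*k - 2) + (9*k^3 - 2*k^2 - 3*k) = 6*k^3 - 2*k^2 - 6*k - 2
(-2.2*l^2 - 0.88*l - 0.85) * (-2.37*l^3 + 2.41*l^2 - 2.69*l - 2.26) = 5.214*l^5 - 3.2164*l^4 + 5.8117*l^3 + 5.2907*l^2 + 4.2753*l + 1.921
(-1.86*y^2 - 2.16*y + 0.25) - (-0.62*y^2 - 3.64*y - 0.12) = -1.24*y^2 + 1.48*y + 0.37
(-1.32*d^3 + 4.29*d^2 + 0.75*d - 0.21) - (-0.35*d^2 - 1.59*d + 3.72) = -1.32*d^3 + 4.64*d^2 + 2.34*d - 3.93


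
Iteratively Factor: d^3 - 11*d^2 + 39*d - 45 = (d - 3)*(d^2 - 8*d + 15) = (d - 3)^2*(d - 5)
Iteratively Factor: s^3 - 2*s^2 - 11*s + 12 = (s + 3)*(s^2 - 5*s + 4) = (s - 4)*(s + 3)*(s - 1)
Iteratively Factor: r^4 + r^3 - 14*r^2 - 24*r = (r + 2)*(r^3 - r^2 - 12*r) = (r - 4)*(r + 2)*(r^2 + 3*r) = r*(r - 4)*(r + 2)*(r + 3)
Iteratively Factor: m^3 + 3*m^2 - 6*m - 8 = (m - 2)*(m^2 + 5*m + 4) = (m - 2)*(m + 1)*(m + 4)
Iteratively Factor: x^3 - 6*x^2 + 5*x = (x)*(x^2 - 6*x + 5) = x*(x - 1)*(x - 5)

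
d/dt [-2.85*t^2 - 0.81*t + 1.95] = -5.7*t - 0.81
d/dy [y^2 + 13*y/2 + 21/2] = 2*y + 13/2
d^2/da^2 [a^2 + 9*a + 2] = 2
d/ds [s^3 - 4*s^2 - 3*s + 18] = 3*s^2 - 8*s - 3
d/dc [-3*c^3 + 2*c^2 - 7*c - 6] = -9*c^2 + 4*c - 7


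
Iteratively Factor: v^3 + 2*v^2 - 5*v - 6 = (v + 3)*(v^2 - v - 2) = (v + 1)*(v + 3)*(v - 2)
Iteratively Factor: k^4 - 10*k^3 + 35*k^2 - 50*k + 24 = (k - 1)*(k^3 - 9*k^2 + 26*k - 24) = (k - 4)*(k - 1)*(k^2 - 5*k + 6) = (k - 4)*(k - 3)*(k - 1)*(k - 2)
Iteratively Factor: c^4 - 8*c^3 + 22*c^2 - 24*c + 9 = (c - 3)*(c^3 - 5*c^2 + 7*c - 3) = (c - 3)*(c - 1)*(c^2 - 4*c + 3) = (c - 3)*(c - 1)^2*(c - 3)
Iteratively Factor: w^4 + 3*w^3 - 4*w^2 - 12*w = (w + 2)*(w^3 + w^2 - 6*w) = w*(w + 2)*(w^2 + w - 6) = w*(w + 2)*(w + 3)*(w - 2)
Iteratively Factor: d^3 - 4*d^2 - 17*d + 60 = (d + 4)*(d^2 - 8*d + 15) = (d - 3)*(d + 4)*(d - 5)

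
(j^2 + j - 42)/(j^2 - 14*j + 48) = (j + 7)/(j - 8)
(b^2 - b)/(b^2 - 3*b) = (b - 1)/(b - 3)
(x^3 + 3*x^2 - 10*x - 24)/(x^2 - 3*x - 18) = (-x^3 - 3*x^2 + 10*x + 24)/(-x^2 + 3*x + 18)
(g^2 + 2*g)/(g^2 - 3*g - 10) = g/(g - 5)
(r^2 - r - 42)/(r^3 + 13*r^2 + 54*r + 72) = (r - 7)/(r^2 + 7*r + 12)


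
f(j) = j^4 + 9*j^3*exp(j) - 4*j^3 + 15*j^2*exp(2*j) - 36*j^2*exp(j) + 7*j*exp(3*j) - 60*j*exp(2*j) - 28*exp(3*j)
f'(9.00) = 59691874507586.76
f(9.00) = 18666038439616.57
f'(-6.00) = -1300.54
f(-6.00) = 2151.97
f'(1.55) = -7961.08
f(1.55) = -3316.80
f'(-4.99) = -802.45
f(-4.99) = 1103.34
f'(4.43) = 10418095.02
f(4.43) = 1987370.15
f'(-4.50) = -614.92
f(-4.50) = 757.42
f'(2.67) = -82279.02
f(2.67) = -40395.90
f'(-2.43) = -126.38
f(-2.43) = 63.97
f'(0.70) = -1056.60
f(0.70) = -359.59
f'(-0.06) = -109.71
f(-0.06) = -20.62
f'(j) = 9*j^3*exp(j) + 4*j^3 + 30*j^2*exp(2*j) - 9*j^2*exp(j) - 12*j^2 + 21*j*exp(3*j) - 90*j*exp(2*j) - 72*j*exp(j) - 77*exp(3*j) - 60*exp(2*j)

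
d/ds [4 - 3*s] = -3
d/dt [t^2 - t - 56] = 2*t - 1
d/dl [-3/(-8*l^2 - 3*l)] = 3*(-16*l - 3)/(l^2*(8*l + 3)^2)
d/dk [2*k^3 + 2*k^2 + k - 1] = 6*k^2 + 4*k + 1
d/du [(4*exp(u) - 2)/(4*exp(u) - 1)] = 4*exp(u)/(4*exp(u) - 1)^2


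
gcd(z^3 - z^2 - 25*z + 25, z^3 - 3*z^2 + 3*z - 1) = z - 1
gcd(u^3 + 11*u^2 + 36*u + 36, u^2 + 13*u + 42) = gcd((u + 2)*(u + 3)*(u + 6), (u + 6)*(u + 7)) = u + 6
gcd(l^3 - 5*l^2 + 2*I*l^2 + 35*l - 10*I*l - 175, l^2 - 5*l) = l - 5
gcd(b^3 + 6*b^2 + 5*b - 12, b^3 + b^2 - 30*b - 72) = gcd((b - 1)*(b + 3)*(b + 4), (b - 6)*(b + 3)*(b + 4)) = b^2 + 7*b + 12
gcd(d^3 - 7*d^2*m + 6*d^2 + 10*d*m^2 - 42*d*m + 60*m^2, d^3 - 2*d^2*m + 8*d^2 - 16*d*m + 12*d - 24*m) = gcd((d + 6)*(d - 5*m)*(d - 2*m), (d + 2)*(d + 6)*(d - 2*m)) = d^2 - 2*d*m + 6*d - 12*m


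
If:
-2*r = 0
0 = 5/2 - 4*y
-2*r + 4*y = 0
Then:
No Solution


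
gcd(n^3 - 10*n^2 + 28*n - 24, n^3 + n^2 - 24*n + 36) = n - 2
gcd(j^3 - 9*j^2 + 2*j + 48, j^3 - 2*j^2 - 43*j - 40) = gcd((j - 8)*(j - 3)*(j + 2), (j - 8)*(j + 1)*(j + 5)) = j - 8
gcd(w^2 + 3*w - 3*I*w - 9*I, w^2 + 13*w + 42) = 1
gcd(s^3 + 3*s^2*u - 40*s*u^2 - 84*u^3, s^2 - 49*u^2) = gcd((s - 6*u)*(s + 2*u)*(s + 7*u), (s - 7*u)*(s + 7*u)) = s + 7*u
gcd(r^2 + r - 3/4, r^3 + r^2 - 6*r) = 1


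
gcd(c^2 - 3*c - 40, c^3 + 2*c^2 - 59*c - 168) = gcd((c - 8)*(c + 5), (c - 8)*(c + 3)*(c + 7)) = c - 8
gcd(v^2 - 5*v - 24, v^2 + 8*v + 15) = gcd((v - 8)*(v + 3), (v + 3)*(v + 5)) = v + 3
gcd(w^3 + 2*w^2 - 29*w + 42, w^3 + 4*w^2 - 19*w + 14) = w^2 + 5*w - 14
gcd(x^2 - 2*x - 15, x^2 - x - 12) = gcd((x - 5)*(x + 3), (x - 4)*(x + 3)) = x + 3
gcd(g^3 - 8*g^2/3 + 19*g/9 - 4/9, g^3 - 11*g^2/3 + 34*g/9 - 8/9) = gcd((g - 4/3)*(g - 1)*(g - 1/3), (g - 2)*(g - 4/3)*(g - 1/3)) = g^2 - 5*g/3 + 4/9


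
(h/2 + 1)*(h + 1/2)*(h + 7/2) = h^3/2 + 3*h^2 + 39*h/8 + 7/4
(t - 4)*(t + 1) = t^2 - 3*t - 4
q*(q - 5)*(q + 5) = q^3 - 25*q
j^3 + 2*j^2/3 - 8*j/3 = j*(j - 4/3)*(j + 2)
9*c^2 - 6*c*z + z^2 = (-3*c + z)^2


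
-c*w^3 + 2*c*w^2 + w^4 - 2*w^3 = w^2*(-c + w)*(w - 2)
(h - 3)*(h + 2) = h^2 - h - 6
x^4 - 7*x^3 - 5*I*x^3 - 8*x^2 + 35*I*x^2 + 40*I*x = x*(x - 8)*(x + 1)*(x - 5*I)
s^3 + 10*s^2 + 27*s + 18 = (s + 1)*(s + 3)*(s + 6)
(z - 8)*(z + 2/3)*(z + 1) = z^3 - 19*z^2/3 - 38*z/3 - 16/3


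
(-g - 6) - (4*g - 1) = -5*g - 5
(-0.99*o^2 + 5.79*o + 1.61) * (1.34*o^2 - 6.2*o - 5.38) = -1.3266*o^4 + 13.8966*o^3 - 28.4144*o^2 - 41.1322*o - 8.6618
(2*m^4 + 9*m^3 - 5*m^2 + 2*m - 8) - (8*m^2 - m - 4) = 2*m^4 + 9*m^3 - 13*m^2 + 3*m - 4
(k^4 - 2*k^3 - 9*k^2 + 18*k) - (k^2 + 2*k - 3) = k^4 - 2*k^3 - 10*k^2 + 16*k + 3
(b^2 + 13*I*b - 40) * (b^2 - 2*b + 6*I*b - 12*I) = b^4 - 2*b^3 + 19*I*b^3 - 118*b^2 - 38*I*b^2 + 236*b - 240*I*b + 480*I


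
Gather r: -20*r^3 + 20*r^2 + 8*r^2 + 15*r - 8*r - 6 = -20*r^3 + 28*r^2 + 7*r - 6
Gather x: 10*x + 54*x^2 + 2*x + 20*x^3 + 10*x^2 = 20*x^3 + 64*x^2 + 12*x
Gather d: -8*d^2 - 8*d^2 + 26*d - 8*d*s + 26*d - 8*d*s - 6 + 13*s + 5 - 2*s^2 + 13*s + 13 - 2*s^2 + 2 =-16*d^2 + d*(52 - 16*s) - 4*s^2 + 26*s + 14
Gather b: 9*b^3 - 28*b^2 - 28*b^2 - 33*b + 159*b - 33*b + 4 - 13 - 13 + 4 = 9*b^3 - 56*b^2 + 93*b - 18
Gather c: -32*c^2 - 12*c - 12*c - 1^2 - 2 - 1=-32*c^2 - 24*c - 4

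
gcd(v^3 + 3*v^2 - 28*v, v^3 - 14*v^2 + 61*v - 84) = v - 4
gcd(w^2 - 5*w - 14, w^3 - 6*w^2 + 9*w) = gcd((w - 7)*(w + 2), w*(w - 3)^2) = 1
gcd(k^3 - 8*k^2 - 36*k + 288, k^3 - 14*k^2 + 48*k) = k^2 - 14*k + 48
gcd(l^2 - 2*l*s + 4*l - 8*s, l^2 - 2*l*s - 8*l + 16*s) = -l + 2*s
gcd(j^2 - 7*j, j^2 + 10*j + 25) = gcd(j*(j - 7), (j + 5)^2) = 1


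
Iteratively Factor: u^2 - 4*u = (u - 4)*(u)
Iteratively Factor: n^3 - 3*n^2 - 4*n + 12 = (n - 3)*(n^2 - 4) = (n - 3)*(n + 2)*(n - 2)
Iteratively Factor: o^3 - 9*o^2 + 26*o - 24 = (o - 2)*(o^2 - 7*o + 12) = (o - 3)*(o - 2)*(o - 4)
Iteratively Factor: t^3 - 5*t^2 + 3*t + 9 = (t - 3)*(t^2 - 2*t - 3) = (t - 3)*(t + 1)*(t - 3)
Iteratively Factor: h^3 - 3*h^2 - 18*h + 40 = (h + 4)*(h^2 - 7*h + 10) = (h - 2)*(h + 4)*(h - 5)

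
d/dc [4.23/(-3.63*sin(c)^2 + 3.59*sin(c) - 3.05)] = (30.7098*sin(c) - 15.1857)*cos(c)/(3.63*sin(c)^2 - 3.59*sin(c) + 3.05)^2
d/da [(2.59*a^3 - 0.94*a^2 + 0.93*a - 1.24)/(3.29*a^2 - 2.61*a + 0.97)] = (8.5211*a^4 - 13.5198*a^3 + 6.9306*a^2 + 6.3356*a - 2.3343)/(10.8241*a^4 - 17.1738*a^3 + 13.1947*a^2 - 5.0634*a + 0.9409)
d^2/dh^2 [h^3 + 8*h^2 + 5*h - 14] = 6*h + 16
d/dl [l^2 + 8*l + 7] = 2*l + 8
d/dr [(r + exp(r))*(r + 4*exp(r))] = 5*r*exp(r) + 2*r + 8*exp(2*r) + 5*exp(r)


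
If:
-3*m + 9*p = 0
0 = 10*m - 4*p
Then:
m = 0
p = 0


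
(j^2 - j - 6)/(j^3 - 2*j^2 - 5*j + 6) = 1/(j - 1)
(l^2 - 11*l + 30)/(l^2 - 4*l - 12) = (l - 5)/(l + 2)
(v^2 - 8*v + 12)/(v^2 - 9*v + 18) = (v - 2)/(v - 3)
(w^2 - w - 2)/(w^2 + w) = (w - 2)/w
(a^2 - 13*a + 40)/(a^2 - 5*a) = (a - 8)/a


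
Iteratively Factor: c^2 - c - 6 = (c + 2)*(c - 3)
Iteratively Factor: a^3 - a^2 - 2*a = (a - 2)*(a^2 + a) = a*(a - 2)*(a + 1)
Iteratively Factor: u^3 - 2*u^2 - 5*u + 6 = (u + 2)*(u^2 - 4*u + 3) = (u - 3)*(u + 2)*(u - 1)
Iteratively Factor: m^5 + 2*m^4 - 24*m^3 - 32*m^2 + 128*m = (m + 4)*(m^4 - 2*m^3 - 16*m^2 + 32*m) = (m - 2)*(m + 4)*(m^3 - 16*m) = (m - 4)*(m - 2)*(m + 4)*(m^2 + 4*m) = m*(m - 4)*(m - 2)*(m + 4)*(m + 4)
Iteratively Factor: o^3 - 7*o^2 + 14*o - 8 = (o - 4)*(o^2 - 3*o + 2) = (o - 4)*(o - 1)*(o - 2)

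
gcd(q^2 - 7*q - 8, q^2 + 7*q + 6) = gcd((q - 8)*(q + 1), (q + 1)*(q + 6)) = q + 1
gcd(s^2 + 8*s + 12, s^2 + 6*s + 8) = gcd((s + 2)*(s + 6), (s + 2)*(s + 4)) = s + 2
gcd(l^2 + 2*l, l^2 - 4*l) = l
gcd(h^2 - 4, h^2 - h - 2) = h - 2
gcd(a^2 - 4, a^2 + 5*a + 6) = a + 2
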